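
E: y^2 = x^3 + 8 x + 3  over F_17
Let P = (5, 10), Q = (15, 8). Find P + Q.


P != Q, so use the chord formula.
s = (y2 - y1) / (x2 - x1) = (15) / (10) mod 17 = 10
x3 = s^2 - x1 - x2 mod 17 = 10^2 - 5 - 15 = 12
y3 = s (x1 - x3) - y1 mod 17 = 10 * (5 - 12) - 10 = 5

P + Q = (12, 5)


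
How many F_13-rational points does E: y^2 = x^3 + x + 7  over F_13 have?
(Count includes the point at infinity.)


For each x in F_13, count y with y^2 = x^3 + 1 x + 7 mod 13:
  x = 1: RHS = 9, y in [3, 10]  -> 2 point(s)
  x = 2: RHS = 4, y in [2, 11]  -> 2 point(s)
  x = 4: RHS = 10, y in [6, 7]  -> 2 point(s)
  x = 9: RHS = 4, y in [2, 11]  -> 2 point(s)
  x = 10: RHS = 3, y in [4, 9]  -> 2 point(s)
  x = 11: RHS = 10, y in [6, 7]  -> 2 point(s)
Affine points: 12. Add the point at infinity: total = 13.

#E(F_13) = 13


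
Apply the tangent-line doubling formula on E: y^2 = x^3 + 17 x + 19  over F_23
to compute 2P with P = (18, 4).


Doubling: s = (3 x1^2 + a) / (2 y1)
s = (3*18^2 + 17) / (2*4) mod 23 = 0
x3 = s^2 - 2 x1 mod 23 = 0^2 - 2*18 = 10
y3 = s (x1 - x3) - y1 mod 23 = 0 * (18 - 10) - 4 = 19

2P = (10, 19)


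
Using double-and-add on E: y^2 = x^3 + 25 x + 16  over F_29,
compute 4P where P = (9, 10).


k = 4 = 100_2 (binary, LSB first: 001)
Double-and-add from P = (9, 10):
  bit 0 = 0: acc unchanged = O
  bit 1 = 0: acc unchanged = O
  bit 2 = 1: acc = O + (5, 18) = (5, 18)

4P = (5, 18)


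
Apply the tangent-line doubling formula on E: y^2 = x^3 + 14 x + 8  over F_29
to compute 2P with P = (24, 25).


Doubling: s = (3 x1^2 + a) / (2 y1)
s = (3*24^2 + 14) / (2*25) mod 29 = 7
x3 = s^2 - 2 x1 mod 29 = 7^2 - 2*24 = 1
y3 = s (x1 - x3) - y1 mod 29 = 7 * (24 - 1) - 25 = 20

2P = (1, 20)


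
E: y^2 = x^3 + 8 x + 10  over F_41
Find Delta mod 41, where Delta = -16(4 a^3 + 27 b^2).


4 a^3 + 27 b^2 = 4*8^3 + 27*10^2 = 2048 + 2700 = 4748
Delta = -16 * (4748) = -75968
Delta mod 41 = 5

Delta = 5 (mod 41)


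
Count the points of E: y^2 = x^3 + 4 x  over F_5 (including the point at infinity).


For each x in F_5, count y with y^2 = x^3 + 4 x + 0 mod 5:
  x = 0: RHS = 0, y in [0]  -> 1 point(s)
  x = 1: RHS = 0, y in [0]  -> 1 point(s)
  x = 2: RHS = 1, y in [1, 4]  -> 2 point(s)
  x = 3: RHS = 4, y in [2, 3]  -> 2 point(s)
  x = 4: RHS = 0, y in [0]  -> 1 point(s)
Affine points: 7. Add the point at infinity: total = 8.

#E(F_5) = 8


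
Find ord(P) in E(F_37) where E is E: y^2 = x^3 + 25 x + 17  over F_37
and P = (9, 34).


Compute successive multiples of P until we hit O:
  1P = (9, 34)
  2P = (12, 26)
  3P = (19, 5)
  4P = (20, 9)
  5P = (15, 20)
  6P = (2, 36)
  7P = (14, 15)
  8P = (24, 23)
  ... (continuing to 47P)
  47P = O

ord(P) = 47


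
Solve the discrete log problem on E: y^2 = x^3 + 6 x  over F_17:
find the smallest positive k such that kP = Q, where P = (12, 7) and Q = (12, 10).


Enumerate multiples of P until we hit Q = (12, 10):
  1P = (12, 7)
  2P = (8, 4)
  3P = (5, 11)
  4P = (9, 1)
  5P = (0, 0)
  6P = (9, 16)
  7P = (5, 6)
  8P = (8, 13)
  9P = (12, 10)
Match found at i = 9.

k = 9


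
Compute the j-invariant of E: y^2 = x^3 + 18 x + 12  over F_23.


Delta = -16(4 a^3 + 27 b^2) mod 23 = 3
-1728 * (4 a)^3 = -1728 * (4*18)^3 mod 23 = 11
j = 11 * 3^(-1) mod 23 = 19

j = 19 (mod 23)


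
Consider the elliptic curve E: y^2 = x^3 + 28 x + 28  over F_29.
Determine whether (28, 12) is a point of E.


Check whether y^2 = x^3 + 28 x + 28 (mod 29) for (x, y) = (28, 12).
LHS: y^2 = 12^2 mod 29 = 28
RHS: x^3 + 28 x + 28 = 28^3 + 28*28 + 28 mod 29 = 28
LHS = RHS

Yes, on the curve


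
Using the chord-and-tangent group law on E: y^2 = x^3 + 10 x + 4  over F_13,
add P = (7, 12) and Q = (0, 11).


P != Q, so use the chord formula.
s = (y2 - y1) / (x2 - x1) = (12) / (6) mod 13 = 2
x3 = s^2 - x1 - x2 mod 13 = 2^2 - 7 - 0 = 10
y3 = s (x1 - x3) - y1 mod 13 = 2 * (7 - 10) - 12 = 8

P + Q = (10, 8)


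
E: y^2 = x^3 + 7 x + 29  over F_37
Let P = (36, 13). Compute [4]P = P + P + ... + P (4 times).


k = 4 = 100_2 (binary, LSB first: 001)
Double-and-add from P = (36, 13):
  bit 0 = 0: acc unchanged = O
  bit 1 = 0: acc unchanged = O
  bit 2 = 1: acc = O + (1, 0) = (1, 0)

4P = (1, 0)


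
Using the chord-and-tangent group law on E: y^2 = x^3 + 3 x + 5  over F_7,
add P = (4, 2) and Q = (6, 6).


P != Q, so use the chord formula.
s = (y2 - y1) / (x2 - x1) = (4) / (2) mod 7 = 2
x3 = s^2 - x1 - x2 mod 7 = 2^2 - 4 - 6 = 1
y3 = s (x1 - x3) - y1 mod 7 = 2 * (4 - 1) - 2 = 4

P + Q = (1, 4)


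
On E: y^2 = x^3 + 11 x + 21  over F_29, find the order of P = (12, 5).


Compute successive multiples of P until we hit O:
  1P = (12, 5)
  2P = (1, 27)
  3P = (20, 11)
  4P = (3, 9)
  5P = (21, 28)
  6P = (19, 19)
  7P = (2, 15)
  8P = (16, 28)
  ... (continuing to 18P)
  18P = O

ord(P) = 18


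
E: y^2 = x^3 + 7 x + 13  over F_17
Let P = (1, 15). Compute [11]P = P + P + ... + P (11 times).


k = 11 = 1011_2 (binary, LSB first: 1101)
Double-and-add from P = (1, 15):
  bit 0 = 1: acc = O + (1, 15) = (1, 15)
  bit 1 = 1: acc = (1, 15) + (0, 8) = (14, 13)
  bit 2 = 0: acc unchanged = (14, 13)
  bit 3 = 1: acc = (14, 13) + (2, 16) = (0, 9)

11P = (0, 9)


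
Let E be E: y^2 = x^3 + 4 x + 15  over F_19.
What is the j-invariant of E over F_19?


Delta = -16(4 a^3 + 27 b^2) mod 19 = 12
-1728 * (4 a)^3 = -1728 * (4*4)^3 mod 19 = 11
j = 11 * 12^(-1) mod 19 = 12

j = 12 (mod 19)


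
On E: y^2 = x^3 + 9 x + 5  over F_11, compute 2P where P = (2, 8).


Doubling: s = (3 x1^2 + a) / (2 y1)
s = (3*2^2 + 9) / (2*8) mod 11 = 2
x3 = s^2 - 2 x1 mod 11 = 2^2 - 2*2 = 0
y3 = s (x1 - x3) - y1 mod 11 = 2 * (2 - 0) - 8 = 7

2P = (0, 7)


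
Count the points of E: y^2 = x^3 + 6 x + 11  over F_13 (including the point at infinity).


For each x in F_13, count y with y^2 = x^3 + 6 x + 11 mod 13:
  x = 3: RHS = 4, y in [2, 11]  -> 2 point(s)
  x = 5: RHS = 10, y in [6, 7]  -> 2 point(s)
  x = 6: RHS = 3, y in [4, 9]  -> 2 point(s)
  x = 8: RHS = 12, y in [5, 8]  -> 2 point(s)
  x = 9: RHS = 1, y in [1, 12]  -> 2 point(s)
  x = 11: RHS = 4, y in [2, 11]  -> 2 point(s)
  x = 12: RHS = 4, y in [2, 11]  -> 2 point(s)
Affine points: 14. Add the point at infinity: total = 15.

#E(F_13) = 15


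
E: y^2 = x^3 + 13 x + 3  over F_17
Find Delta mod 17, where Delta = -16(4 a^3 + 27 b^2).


4 a^3 + 27 b^2 = 4*13^3 + 27*3^2 = 8788 + 243 = 9031
Delta = -16 * (9031) = -144496
Delta mod 17 = 4

Delta = 4 (mod 17)


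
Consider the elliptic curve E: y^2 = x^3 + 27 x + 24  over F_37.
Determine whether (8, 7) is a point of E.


Check whether y^2 = x^3 + 27 x + 24 (mod 37) for (x, y) = (8, 7).
LHS: y^2 = 7^2 mod 37 = 12
RHS: x^3 + 27 x + 24 = 8^3 + 27*8 + 24 mod 37 = 12
LHS = RHS

Yes, on the curve


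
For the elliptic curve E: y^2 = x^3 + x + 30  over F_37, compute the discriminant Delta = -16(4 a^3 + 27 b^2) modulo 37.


4 a^3 + 27 b^2 = 4*1^3 + 27*30^2 = 4 + 24300 = 24304
Delta = -16 * (24304) = -388864
Delta mod 37 = 6

Delta = 6 (mod 37)


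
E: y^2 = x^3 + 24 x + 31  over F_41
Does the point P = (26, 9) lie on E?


Check whether y^2 = x^3 + 24 x + 31 (mod 41) for (x, y) = (26, 9).
LHS: y^2 = 9^2 mod 41 = 40
RHS: x^3 + 24 x + 31 = 26^3 + 24*26 + 31 mod 41 = 27
LHS != RHS

No, not on the curve


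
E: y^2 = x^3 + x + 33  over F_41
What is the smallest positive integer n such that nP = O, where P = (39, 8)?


Compute successive multiples of P until we hit O:
  1P = (39, 8)
  2P = (25, 29)
  3P = (10, 10)
  4P = (0, 19)
  5P = (22, 24)
  6P = (26, 28)
  7P = (15, 15)
  8P = (32, 19)
  ... (continuing to 51P)
  51P = O

ord(P) = 51


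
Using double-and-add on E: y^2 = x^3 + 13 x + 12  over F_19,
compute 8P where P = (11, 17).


k = 8 = 1000_2 (binary, LSB first: 0001)
Double-and-add from P = (11, 17):
  bit 0 = 0: acc unchanged = O
  bit 1 = 0: acc unchanged = O
  bit 2 = 0: acc unchanged = O
  bit 3 = 1: acc = O + (18, 6) = (18, 6)

8P = (18, 6)


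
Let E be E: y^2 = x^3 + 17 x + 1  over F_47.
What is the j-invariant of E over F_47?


Delta = -16(4 a^3 + 27 b^2) mod 47 = 36
-1728 * (4 a)^3 = -1728 * (4*17)^3 mod 47 = 22
j = 22 * 36^(-1) mod 47 = 45

j = 45 (mod 47)


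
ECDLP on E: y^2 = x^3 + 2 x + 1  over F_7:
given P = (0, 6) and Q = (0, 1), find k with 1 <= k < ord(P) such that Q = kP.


Enumerate multiples of P until we hit Q = (0, 1):
  1P = (0, 6)
  2P = (1, 2)
  3P = (1, 5)
  4P = (0, 1)
Match found at i = 4.

k = 4


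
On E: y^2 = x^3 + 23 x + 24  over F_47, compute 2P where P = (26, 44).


Doubling: s = (3 x1^2 + a) / (2 y1)
s = (3*26^2 + 23) / (2*44) mod 47 = 42
x3 = s^2 - 2 x1 mod 47 = 42^2 - 2*26 = 20
y3 = s (x1 - x3) - y1 mod 47 = 42 * (26 - 20) - 44 = 20

2P = (20, 20)


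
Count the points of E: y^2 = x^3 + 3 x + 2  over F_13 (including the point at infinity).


For each x in F_13, count y with y^2 = x^3 + 3 x + 2 mod 13:
  x = 2: RHS = 3, y in [4, 9]  -> 2 point(s)
  x = 3: RHS = 12, y in [5, 8]  -> 2 point(s)
  x = 4: RHS = 0, y in [0]  -> 1 point(s)
  x = 5: RHS = 12, y in [5, 8]  -> 2 point(s)
  x = 9: RHS = 4, y in [2, 11]  -> 2 point(s)
  x = 11: RHS = 1, y in [1, 12]  -> 2 point(s)
Affine points: 11. Add the point at infinity: total = 12.

#E(F_13) = 12


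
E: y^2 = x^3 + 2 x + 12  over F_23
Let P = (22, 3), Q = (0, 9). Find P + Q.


P != Q, so use the chord formula.
s = (y2 - y1) / (x2 - x1) = (6) / (1) mod 23 = 6
x3 = s^2 - x1 - x2 mod 23 = 6^2 - 22 - 0 = 14
y3 = s (x1 - x3) - y1 mod 23 = 6 * (22 - 14) - 3 = 22

P + Q = (14, 22)


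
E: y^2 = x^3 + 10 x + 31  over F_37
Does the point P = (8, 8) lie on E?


Check whether y^2 = x^3 + 10 x + 31 (mod 37) for (x, y) = (8, 8).
LHS: y^2 = 8^2 mod 37 = 27
RHS: x^3 + 10 x + 31 = 8^3 + 10*8 + 31 mod 37 = 31
LHS != RHS

No, not on the curve


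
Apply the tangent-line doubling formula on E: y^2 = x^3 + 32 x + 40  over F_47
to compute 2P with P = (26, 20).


Doubling: s = (3 x1^2 + a) / (2 y1)
s = (3*26^2 + 32) / (2*20) mod 47 = 28
x3 = s^2 - 2 x1 mod 47 = 28^2 - 2*26 = 27
y3 = s (x1 - x3) - y1 mod 47 = 28 * (26 - 27) - 20 = 46

2P = (27, 46)


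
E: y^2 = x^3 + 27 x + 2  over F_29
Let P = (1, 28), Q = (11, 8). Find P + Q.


P != Q, so use the chord formula.
s = (y2 - y1) / (x2 - x1) = (9) / (10) mod 29 = 27
x3 = s^2 - x1 - x2 mod 29 = 27^2 - 1 - 11 = 21
y3 = s (x1 - x3) - y1 mod 29 = 27 * (1 - 21) - 28 = 12

P + Q = (21, 12)


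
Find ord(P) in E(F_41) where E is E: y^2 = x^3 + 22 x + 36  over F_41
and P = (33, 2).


Compute successive multiples of P until we hit O:
  1P = (33, 2)
  2P = (39, 5)
  3P = (0, 35)
  4P = (9, 15)
  5P = (22, 4)
  6P = (25, 4)
  7P = (1, 31)
  8P = (27, 31)
  ... (continuing to 44P)
  44P = O

ord(P) = 44


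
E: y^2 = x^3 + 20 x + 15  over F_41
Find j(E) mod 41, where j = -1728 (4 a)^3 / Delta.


Delta = -16(4 a^3 + 27 b^2) mod 41 = 19
-1728 * (4 a)^3 = -1728 * (4*20)^3 mod 41 = 7
j = 7 * 19^(-1) mod 41 = 9

j = 9 (mod 41)


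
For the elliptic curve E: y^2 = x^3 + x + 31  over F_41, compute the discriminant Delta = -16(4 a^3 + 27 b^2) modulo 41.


4 a^3 + 27 b^2 = 4*1^3 + 27*31^2 = 4 + 25947 = 25951
Delta = -16 * (25951) = -415216
Delta mod 41 = 32

Delta = 32 (mod 41)


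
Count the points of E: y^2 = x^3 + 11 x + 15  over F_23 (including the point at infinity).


For each x in F_23, count y with y^2 = x^3 + 11 x + 15 mod 23:
  x = 1: RHS = 4, y in [2, 21]  -> 2 point(s)
  x = 3: RHS = 6, y in [11, 12]  -> 2 point(s)
  x = 4: RHS = 8, y in [10, 13]  -> 2 point(s)
  x = 11: RHS = 18, y in [8, 15]  -> 2 point(s)
  x = 12: RHS = 12, y in [9, 14]  -> 2 point(s)
  x = 13: RHS = 9, y in [3, 20]  -> 2 point(s)
  x = 15: RHS = 13, y in [6, 17]  -> 2 point(s)
  x = 16: RHS = 9, y in [3, 20]  -> 2 point(s)
  x = 17: RHS = 9, y in [3, 20]  -> 2 point(s)
  x = 20: RHS = 1, y in [1, 22]  -> 2 point(s)
  x = 21: RHS = 8, y in [10, 13]  -> 2 point(s)
  x = 22: RHS = 3, y in [7, 16]  -> 2 point(s)
Affine points: 24. Add the point at infinity: total = 25.

#E(F_23) = 25


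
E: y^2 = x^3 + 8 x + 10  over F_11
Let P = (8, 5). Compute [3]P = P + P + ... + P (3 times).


k = 3 = 11_2 (binary, LSB first: 11)
Double-and-add from P = (8, 5):
  bit 0 = 1: acc = O + (8, 5) = (8, 5)
  bit 1 = 1: acc = (8, 5) + (10, 10) = (2, 10)

3P = (2, 10)


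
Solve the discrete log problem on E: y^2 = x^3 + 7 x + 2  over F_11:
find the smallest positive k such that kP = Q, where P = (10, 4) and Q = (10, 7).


Enumerate multiples of P until we hit Q = (10, 7):
  1P = (10, 4)
  2P = (7, 8)
  3P = (8, 8)
  4P = (8, 3)
  5P = (7, 3)
  6P = (10, 7)
Match found at i = 6.

k = 6


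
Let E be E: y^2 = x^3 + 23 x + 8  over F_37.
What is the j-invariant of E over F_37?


Delta = -16(4 a^3 + 27 b^2) mod 37 = 5
-1728 * (4 a)^3 = -1728 * (4*23)^3 mod 37 = 31
j = 31 * 5^(-1) mod 37 = 21

j = 21 (mod 37)


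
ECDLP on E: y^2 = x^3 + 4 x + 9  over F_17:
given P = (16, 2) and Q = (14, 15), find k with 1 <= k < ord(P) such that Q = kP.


Enumerate multiples of P until we hit Q = (14, 15):
  1P = (16, 2)
  2P = (4, 2)
  3P = (14, 15)
Match found at i = 3.

k = 3


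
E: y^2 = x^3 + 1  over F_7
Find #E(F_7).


For each x in F_7, count y with y^2 = x^3 + 0 x + 1 mod 7:
  x = 0: RHS = 1, y in [1, 6]  -> 2 point(s)
  x = 1: RHS = 2, y in [3, 4]  -> 2 point(s)
  x = 2: RHS = 2, y in [3, 4]  -> 2 point(s)
  x = 3: RHS = 0, y in [0]  -> 1 point(s)
  x = 4: RHS = 2, y in [3, 4]  -> 2 point(s)
  x = 5: RHS = 0, y in [0]  -> 1 point(s)
  x = 6: RHS = 0, y in [0]  -> 1 point(s)
Affine points: 11. Add the point at infinity: total = 12.

#E(F_7) = 12


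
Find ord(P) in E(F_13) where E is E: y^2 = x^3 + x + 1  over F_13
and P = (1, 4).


Compute successive multiples of P until we hit O:
  1P = (1, 4)
  2P = (8, 12)
  3P = (0, 12)
  4P = (11, 11)
  5P = (5, 1)
  6P = (10, 6)
  7P = (12, 8)
  8P = (4, 2)
  ... (continuing to 18P)
  18P = O

ord(P) = 18


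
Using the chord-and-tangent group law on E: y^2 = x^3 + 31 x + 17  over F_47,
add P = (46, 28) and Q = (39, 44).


P != Q, so use the chord formula.
s = (y2 - y1) / (x2 - x1) = (16) / (40) mod 47 = 38
x3 = s^2 - x1 - x2 mod 47 = 38^2 - 46 - 39 = 43
y3 = s (x1 - x3) - y1 mod 47 = 38 * (46 - 43) - 28 = 39

P + Q = (43, 39)


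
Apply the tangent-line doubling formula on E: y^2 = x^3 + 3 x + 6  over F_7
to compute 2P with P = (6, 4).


Doubling: s = (3 x1^2 + a) / (2 y1)
s = (3*6^2 + 3) / (2*4) mod 7 = 6
x3 = s^2 - 2 x1 mod 7 = 6^2 - 2*6 = 3
y3 = s (x1 - x3) - y1 mod 7 = 6 * (6 - 3) - 4 = 0

2P = (3, 0)


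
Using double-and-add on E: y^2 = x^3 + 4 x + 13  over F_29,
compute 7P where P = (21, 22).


k = 7 = 111_2 (binary, LSB first: 111)
Double-and-add from P = (21, 22):
  bit 0 = 1: acc = O + (21, 22) = (21, 22)
  bit 1 = 1: acc = (21, 22) + (9, 13) = (5, 19)
  bit 2 = 1: acc = (5, 19) + (7, 6) = (23, 11)

7P = (23, 11)


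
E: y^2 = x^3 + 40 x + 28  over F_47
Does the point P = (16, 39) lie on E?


Check whether y^2 = x^3 + 40 x + 28 (mod 47) for (x, y) = (16, 39).
LHS: y^2 = 39^2 mod 47 = 17
RHS: x^3 + 40 x + 28 = 16^3 + 40*16 + 28 mod 47 = 17
LHS = RHS

Yes, on the curve


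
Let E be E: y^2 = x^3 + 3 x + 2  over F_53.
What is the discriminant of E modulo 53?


4 a^3 + 27 b^2 = 4*3^3 + 27*2^2 = 108 + 108 = 216
Delta = -16 * (216) = -3456
Delta mod 53 = 42

Delta = 42 (mod 53)


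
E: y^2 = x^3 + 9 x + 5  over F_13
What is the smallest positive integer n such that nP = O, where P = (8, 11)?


Compute successive multiples of P until we hit O:
  1P = (8, 11)
  2P = (9, 10)
  3P = (10, 4)
  4P = (4, 1)
  5P = (4, 12)
  6P = (10, 9)
  7P = (9, 3)
  8P = (8, 2)
  ... (continuing to 9P)
  9P = O

ord(P) = 9


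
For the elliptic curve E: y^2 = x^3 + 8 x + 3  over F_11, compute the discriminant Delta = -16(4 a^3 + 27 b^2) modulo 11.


4 a^3 + 27 b^2 = 4*8^3 + 27*3^2 = 2048 + 243 = 2291
Delta = -16 * (2291) = -36656
Delta mod 11 = 7

Delta = 7 (mod 11)


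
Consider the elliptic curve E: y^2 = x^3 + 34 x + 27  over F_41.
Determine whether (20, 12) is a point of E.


Check whether y^2 = x^3 + 34 x + 27 (mod 41) for (x, y) = (20, 12).
LHS: y^2 = 12^2 mod 41 = 21
RHS: x^3 + 34 x + 27 = 20^3 + 34*20 + 27 mod 41 = 15
LHS != RHS

No, not on the curve


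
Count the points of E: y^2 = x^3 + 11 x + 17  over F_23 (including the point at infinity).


For each x in F_23, count y with y^2 = x^3 + 11 x + 17 mod 23:
  x = 1: RHS = 6, y in [11, 12]  -> 2 point(s)
  x = 2: RHS = 1, y in [1, 22]  -> 2 point(s)
  x = 3: RHS = 8, y in [10, 13]  -> 2 point(s)
  x = 5: RHS = 13, y in [6, 17]  -> 2 point(s)
  x = 6: RHS = 0, y in [0]  -> 1 point(s)
  x = 7: RHS = 0, y in [0]  -> 1 point(s)
  x = 10: RHS = 0, y in [0]  -> 1 point(s)
  x = 19: RHS = 1, y in [1, 22]  -> 2 point(s)
  x = 20: RHS = 3, y in [7, 16]  -> 2 point(s)
Affine points: 15. Add the point at infinity: total = 16.

#E(F_23) = 16


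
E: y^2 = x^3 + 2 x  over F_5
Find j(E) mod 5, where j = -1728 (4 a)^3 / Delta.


Delta = -16(4 a^3 + 27 b^2) mod 5 = 3
-1728 * (4 a)^3 = -1728 * (4*2)^3 mod 5 = 4
j = 4 * 3^(-1) mod 5 = 3

j = 3 (mod 5)


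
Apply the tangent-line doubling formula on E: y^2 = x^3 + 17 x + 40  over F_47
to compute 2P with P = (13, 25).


Doubling: s = (3 x1^2 + a) / (2 y1)
s = (3*13^2 + 17) / (2*25) mod 47 = 18
x3 = s^2 - 2 x1 mod 47 = 18^2 - 2*13 = 16
y3 = s (x1 - x3) - y1 mod 47 = 18 * (13 - 16) - 25 = 15

2P = (16, 15)


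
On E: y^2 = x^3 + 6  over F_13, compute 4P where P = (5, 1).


k = 4 = 100_2 (binary, LSB first: 001)
Double-and-add from P = (5, 1):
  bit 0 = 0: acc unchanged = O
  bit 1 = 0: acc unchanged = O
  bit 2 = 1: acc = O + (6, 1) = (6, 1)

4P = (6, 1)


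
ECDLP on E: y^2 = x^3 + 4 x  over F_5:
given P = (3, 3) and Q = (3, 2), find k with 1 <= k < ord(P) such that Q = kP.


Enumerate multiples of P until we hit Q = (3, 2):
  1P = (3, 3)
  2P = (0, 0)
  3P = (3, 2)
Match found at i = 3.

k = 3


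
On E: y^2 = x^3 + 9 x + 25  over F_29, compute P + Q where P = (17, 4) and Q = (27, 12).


P != Q, so use the chord formula.
s = (y2 - y1) / (x2 - x1) = (8) / (10) mod 29 = 24
x3 = s^2 - x1 - x2 mod 29 = 24^2 - 17 - 27 = 10
y3 = s (x1 - x3) - y1 mod 29 = 24 * (17 - 10) - 4 = 19

P + Q = (10, 19)


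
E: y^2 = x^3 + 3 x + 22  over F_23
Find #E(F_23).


For each x in F_23, count y with y^2 = x^3 + 3 x + 22 mod 23:
  x = 1: RHS = 3, y in [7, 16]  -> 2 point(s)
  x = 2: RHS = 13, y in [6, 17]  -> 2 point(s)
  x = 3: RHS = 12, y in [9, 14]  -> 2 point(s)
  x = 4: RHS = 6, y in [11, 12]  -> 2 point(s)
  x = 5: RHS = 1, y in [1, 22]  -> 2 point(s)
  x = 6: RHS = 3, y in [7, 16]  -> 2 point(s)
  x = 7: RHS = 18, y in [8, 15]  -> 2 point(s)
  x = 8: RHS = 6, y in [11, 12]  -> 2 point(s)
  x = 11: RHS = 6, y in [11, 12]  -> 2 point(s)
  x = 13: RHS = 4, y in [2, 21]  -> 2 point(s)
  x = 14: RHS = 2, y in [5, 18]  -> 2 point(s)
  x = 16: RHS = 3, y in [7, 16]  -> 2 point(s)
  x = 17: RHS = 18, y in [8, 15]  -> 2 point(s)
  x = 20: RHS = 9, y in [3, 20]  -> 2 point(s)
  x = 21: RHS = 8, y in [10, 13]  -> 2 point(s)
  x = 22: RHS = 18, y in [8, 15]  -> 2 point(s)
Affine points: 32. Add the point at infinity: total = 33.

#E(F_23) = 33


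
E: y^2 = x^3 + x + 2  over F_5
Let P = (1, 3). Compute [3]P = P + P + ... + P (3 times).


k = 3 = 11_2 (binary, LSB first: 11)
Double-and-add from P = (1, 3):
  bit 0 = 1: acc = O + (1, 3) = (1, 3)
  bit 1 = 1: acc = (1, 3) + (4, 0) = (1, 2)

3P = (1, 2)


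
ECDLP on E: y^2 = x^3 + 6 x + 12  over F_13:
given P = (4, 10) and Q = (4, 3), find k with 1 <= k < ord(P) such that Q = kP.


Enumerate multiples of P until we hit Q = (4, 3):
  1P = (4, 10)
  2P = (8, 0)
  3P = (4, 3)
Match found at i = 3.

k = 3


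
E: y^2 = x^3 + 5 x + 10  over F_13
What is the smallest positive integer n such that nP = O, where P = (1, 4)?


Compute successive multiples of P until we hit O:
  1P = (1, 4)
  2P = (12, 11)
  3P = (9, 11)
  4P = (6, 3)
  5P = (5, 2)
  6P = (4, 4)
  7P = (8, 9)
  8P = (0, 6)
  ... (continuing to 18P)
  18P = O

ord(P) = 18


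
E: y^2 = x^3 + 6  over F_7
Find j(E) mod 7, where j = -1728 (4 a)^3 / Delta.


Delta = -16(4 a^3 + 27 b^2) mod 7 = 2
-1728 * (4 a)^3 = -1728 * (4*0)^3 mod 7 = 0
j = 0 * 2^(-1) mod 7 = 0

j = 0 (mod 7)


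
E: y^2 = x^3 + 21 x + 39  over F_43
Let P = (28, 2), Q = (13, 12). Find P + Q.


P != Q, so use the chord formula.
s = (y2 - y1) / (x2 - x1) = (10) / (28) mod 43 = 28
x3 = s^2 - x1 - x2 mod 43 = 28^2 - 28 - 13 = 12
y3 = s (x1 - x3) - y1 mod 43 = 28 * (28 - 12) - 2 = 16

P + Q = (12, 16)


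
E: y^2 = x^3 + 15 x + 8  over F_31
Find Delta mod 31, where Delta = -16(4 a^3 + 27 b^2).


4 a^3 + 27 b^2 = 4*15^3 + 27*8^2 = 13500 + 1728 = 15228
Delta = -16 * (15228) = -243648
Delta mod 31 = 12

Delta = 12 (mod 31)


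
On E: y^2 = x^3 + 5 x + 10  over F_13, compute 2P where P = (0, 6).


Doubling: s = (3 x1^2 + a) / (2 y1)
s = (3*0^2 + 5) / (2*6) mod 13 = 8
x3 = s^2 - 2 x1 mod 13 = 8^2 - 2*0 = 12
y3 = s (x1 - x3) - y1 mod 13 = 8 * (0 - 12) - 6 = 2

2P = (12, 2)


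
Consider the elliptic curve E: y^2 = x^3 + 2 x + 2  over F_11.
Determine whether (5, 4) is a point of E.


Check whether y^2 = x^3 + 2 x + 2 (mod 11) for (x, y) = (5, 4).
LHS: y^2 = 4^2 mod 11 = 5
RHS: x^3 + 2 x + 2 = 5^3 + 2*5 + 2 mod 11 = 5
LHS = RHS

Yes, on the curve


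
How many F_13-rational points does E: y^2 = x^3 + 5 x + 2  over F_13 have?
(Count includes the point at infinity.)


For each x in F_13, count y with y^2 = x^3 + 5 x + 2 mod 13:
  x = 5: RHS = 9, y in [3, 10]  -> 2 point(s)
  x = 6: RHS = 1, y in [1, 12]  -> 2 point(s)
  x = 7: RHS = 3, y in [4, 9]  -> 2 point(s)
  x = 9: RHS = 9, y in [3, 10]  -> 2 point(s)
  x = 10: RHS = 12, y in [5, 8]  -> 2 point(s)
  x = 11: RHS = 10, y in [6, 7]  -> 2 point(s)
  x = 12: RHS = 9, y in [3, 10]  -> 2 point(s)
Affine points: 14. Add the point at infinity: total = 15.

#E(F_13) = 15


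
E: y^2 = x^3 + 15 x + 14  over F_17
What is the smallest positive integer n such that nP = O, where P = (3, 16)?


Compute successive multiples of P until we hit O:
  1P = (3, 16)
  2P = (10, 12)
  3P = (13, 14)
  4P = (16, 7)
  5P = (2, 16)
  6P = (12, 1)
  7P = (1, 9)
  8P = (4, 6)
  ... (continuing to 18P)
  18P = O

ord(P) = 18


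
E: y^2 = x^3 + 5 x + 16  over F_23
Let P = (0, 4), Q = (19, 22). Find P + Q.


P != Q, so use the chord formula.
s = (y2 - y1) / (x2 - x1) = (18) / (19) mod 23 = 7
x3 = s^2 - x1 - x2 mod 23 = 7^2 - 0 - 19 = 7
y3 = s (x1 - x3) - y1 mod 23 = 7 * (0 - 7) - 4 = 16

P + Q = (7, 16)


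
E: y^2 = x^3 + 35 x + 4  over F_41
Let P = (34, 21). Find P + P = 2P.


Doubling: s = (3 x1^2 + a) / (2 y1)
s = (3*34^2 + 35) / (2*21) mod 41 = 18
x3 = s^2 - 2 x1 mod 41 = 18^2 - 2*34 = 10
y3 = s (x1 - x3) - y1 mod 41 = 18 * (34 - 10) - 21 = 1

2P = (10, 1)


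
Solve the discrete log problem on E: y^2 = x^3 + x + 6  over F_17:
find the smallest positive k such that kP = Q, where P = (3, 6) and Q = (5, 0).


Enumerate multiples of P until we hit Q = (5, 0):
  1P = (3, 6)
  2P = (7, 13)
  3P = (9, 9)
  4P = (1, 12)
  5P = (5, 0)
Match found at i = 5.

k = 5


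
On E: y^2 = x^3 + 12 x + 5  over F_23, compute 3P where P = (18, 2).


k = 3 = 11_2 (binary, LSB first: 11)
Double-and-add from P = (18, 2):
  bit 0 = 1: acc = O + (18, 2) = (18, 2)
  bit 1 = 1: acc = (18, 2) + (13, 9) = (5, 12)

3P = (5, 12)


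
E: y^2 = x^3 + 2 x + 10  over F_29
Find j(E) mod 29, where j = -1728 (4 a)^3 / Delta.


Delta = -16(4 a^3 + 27 b^2) mod 29 = 20
-1728 * (4 a)^3 = -1728 * (4*2)^3 mod 29 = 25
j = 25 * 20^(-1) mod 29 = 23

j = 23 (mod 29)


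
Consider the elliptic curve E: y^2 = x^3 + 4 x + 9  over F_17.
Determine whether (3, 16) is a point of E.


Check whether y^2 = x^3 + 4 x + 9 (mod 17) for (x, y) = (3, 16).
LHS: y^2 = 16^2 mod 17 = 1
RHS: x^3 + 4 x + 9 = 3^3 + 4*3 + 9 mod 17 = 14
LHS != RHS

No, not on the curve


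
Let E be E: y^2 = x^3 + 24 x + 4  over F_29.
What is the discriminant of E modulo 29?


4 a^3 + 27 b^2 = 4*24^3 + 27*4^2 = 55296 + 432 = 55728
Delta = -16 * (55728) = -891648
Delta mod 29 = 15

Delta = 15 (mod 29)


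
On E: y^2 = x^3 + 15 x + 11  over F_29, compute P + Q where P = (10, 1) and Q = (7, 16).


P != Q, so use the chord formula.
s = (y2 - y1) / (x2 - x1) = (15) / (26) mod 29 = 24
x3 = s^2 - x1 - x2 mod 29 = 24^2 - 10 - 7 = 8
y3 = s (x1 - x3) - y1 mod 29 = 24 * (10 - 8) - 1 = 18

P + Q = (8, 18)


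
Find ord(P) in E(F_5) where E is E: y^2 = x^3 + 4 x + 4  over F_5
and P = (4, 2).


Compute successive multiples of P until we hit O:
  1P = (4, 2)
  2P = (1, 2)
  3P = (0, 3)
  4P = (2, 0)
  5P = (0, 2)
  6P = (1, 3)
  7P = (4, 3)
  8P = O

ord(P) = 8


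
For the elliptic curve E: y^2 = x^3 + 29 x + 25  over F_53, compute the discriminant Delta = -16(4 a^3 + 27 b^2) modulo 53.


4 a^3 + 27 b^2 = 4*29^3 + 27*25^2 = 97556 + 16875 = 114431
Delta = -16 * (114431) = -1830896
Delta mod 53 = 42

Delta = 42 (mod 53)


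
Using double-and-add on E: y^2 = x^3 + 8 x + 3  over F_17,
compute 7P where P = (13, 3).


k = 7 = 111_2 (binary, LSB first: 111)
Double-and-add from P = (13, 3):
  bit 0 = 1: acc = O + (13, 3) = (13, 3)
  bit 1 = 1: acc = (13, 3) + (12, 12) = (5, 10)
  bit 2 = 1: acc = (5, 10) + (8, 16) = (8, 1)

7P = (8, 1)


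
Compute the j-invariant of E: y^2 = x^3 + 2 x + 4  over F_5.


Delta = -16(4 a^3 + 27 b^2) mod 5 = 1
-1728 * (4 a)^3 = -1728 * (4*2)^3 mod 5 = 4
j = 4 * 1^(-1) mod 5 = 4

j = 4 (mod 5)


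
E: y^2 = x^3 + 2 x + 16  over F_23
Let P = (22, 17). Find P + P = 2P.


Doubling: s = (3 x1^2 + a) / (2 y1)
s = (3*22^2 + 2) / (2*17) mod 23 = 13
x3 = s^2 - 2 x1 mod 23 = 13^2 - 2*22 = 10
y3 = s (x1 - x3) - y1 mod 23 = 13 * (22 - 10) - 17 = 1

2P = (10, 1)


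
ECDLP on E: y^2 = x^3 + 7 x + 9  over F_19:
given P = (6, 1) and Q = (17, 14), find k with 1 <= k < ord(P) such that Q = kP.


Enumerate multiples of P until we hit Q = (17, 14):
  1P = (6, 1)
  2P = (12, 15)
  3P = (17, 5)
  4P = (1, 6)
  5P = (13, 6)
  6P = (4, 14)
  7P = (18, 1)
  8P = (14, 18)
  9P = (5, 13)
  10P = (0, 3)
  11P = (11, 7)
  12P = (8, 8)
  13P = (3, 0)
  14P = (8, 11)
  15P = (11, 12)
  16P = (0, 16)
  17P = (5, 6)
  18P = (14, 1)
  19P = (18, 18)
  20P = (4, 5)
  21P = (13, 13)
  22P = (1, 13)
  23P = (17, 14)
Match found at i = 23.

k = 23


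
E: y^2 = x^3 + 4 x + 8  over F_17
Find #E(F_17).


For each x in F_17, count y with y^2 = x^3 + 4 x + 8 mod 17:
  x = 0: RHS = 8, y in [5, 12]  -> 2 point(s)
  x = 1: RHS = 13, y in [8, 9]  -> 2 point(s)
  x = 3: RHS = 13, y in [8, 9]  -> 2 point(s)
  x = 5: RHS = 0, y in [0]  -> 1 point(s)
  x = 8: RHS = 8, y in [5, 12]  -> 2 point(s)
  x = 9: RHS = 8, y in [5, 12]  -> 2 point(s)
  x = 12: RHS = 16, y in [4, 13]  -> 2 point(s)
  x = 13: RHS = 13, y in [8, 9]  -> 2 point(s)
  x = 15: RHS = 9, y in [3, 14]  -> 2 point(s)
Affine points: 17. Add the point at infinity: total = 18.

#E(F_17) = 18


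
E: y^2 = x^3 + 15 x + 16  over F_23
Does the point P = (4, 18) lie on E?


Check whether y^2 = x^3 + 15 x + 16 (mod 23) for (x, y) = (4, 18).
LHS: y^2 = 18^2 mod 23 = 2
RHS: x^3 + 15 x + 16 = 4^3 + 15*4 + 16 mod 23 = 2
LHS = RHS

Yes, on the curve


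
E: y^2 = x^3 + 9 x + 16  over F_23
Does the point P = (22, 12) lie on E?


Check whether y^2 = x^3 + 9 x + 16 (mod 23) for (x, y) = (22, 12).
LHS: y^2 = 12^2 mod 23 = 6
RHS: x^3 + 9 x + 16 = 22^3 + 9*22 + 16 mod 23 = 6
LHS = RHS

Yes, on the curve


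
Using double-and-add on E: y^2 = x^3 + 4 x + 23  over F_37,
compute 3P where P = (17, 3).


k = 3 = 11_2 (binary, LSB first: 11)
Double-and-add from P = (17, 3):
  bit 0 = 1: acc = O + (17, 3) = (17, 3)
  bit 1 = 1: acc = (17, 3) + (10, 8) = (9, 23)

3P = (9, 23)


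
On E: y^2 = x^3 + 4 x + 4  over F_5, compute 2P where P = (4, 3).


Doubling: s = (3 x1^2 + a) / (2 y1)
s = (3*4^2 + 4) / (2*3) mod 5 = 2
x3 = s^2 - 2 x1 mod 5 = 2^2 - 2*4 = 1
y3 = s (x1 - x3) - y1 mod 5 = 2 * (4 - 1) - 3 = 3

2P = (1, 3)


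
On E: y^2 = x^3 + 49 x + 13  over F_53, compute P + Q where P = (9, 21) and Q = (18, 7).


P != Q, so use the chord formula.
s = (y2 - y1) / (x2 - x1) = (39) / (9) mod 53 = 22
x3 = s^2 - x1 - x2 mod 53 = 22^2 - 9 - 18 = 33
y3 = s (x1 - x3) - y1 mod 53 = 22 * (9 - 33) - 21 = 34

P + Q = (33, 34)


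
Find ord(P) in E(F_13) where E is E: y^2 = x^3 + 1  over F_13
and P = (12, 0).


Compute successive multiples of P until we hit O:
  1P = (12, 0)
  2P = O

ord(P) = 2


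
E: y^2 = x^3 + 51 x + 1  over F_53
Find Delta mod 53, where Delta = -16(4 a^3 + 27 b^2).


4 a^3 + 27 b^2 = 4*51^3 + 27*1^2 = 530604 + 27 = 530631
Delta = -16 * (530631) = -8490096
Delta mod 53 = 27

Delta = 27 (mod 53)


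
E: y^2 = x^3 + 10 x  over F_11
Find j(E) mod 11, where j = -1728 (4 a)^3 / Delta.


Delta = -16(4 a^3 + 27 b^2) mod 11 = 9
-1728 * (4 a)^3 = -1728 * (4*10)^3 mod 11 = 9
j = 9 * 9^(-1) mod 11 = 1

j = 1 (mod 11)


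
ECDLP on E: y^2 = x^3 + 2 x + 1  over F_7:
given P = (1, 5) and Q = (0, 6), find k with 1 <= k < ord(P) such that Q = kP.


Enumerate multiples of P until we hit Q = (0, 6):
  1P = (1, 5)
  2P = (0, 6)
Match found at i = 2.

k = 2


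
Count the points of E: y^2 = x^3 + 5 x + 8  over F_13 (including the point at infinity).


For each x in F_13, count y with y^2 = x^3 + 5 x + 8 mod 13:
  x = 1: RHS = 1, y in [1, 12]  -> 2 point(s)
  x = 2: RHS = 0, y in [0]  -> 1 point(s)
  x = 4: RHS = 1, y in [1, 12]  -> 2 point(s)
  x = 7: RHS = 9, y in [3, 10]  -> 2 point(s)
  x = 8: RHS = 1, y in [1, 12]  -> 2 point(s)
  x = 11: RHS = 3, y in [4, 9]  -> 2 point(s)
Affine points: 11. Add the point at infinity: total = 12.

#E(F_13) = 12


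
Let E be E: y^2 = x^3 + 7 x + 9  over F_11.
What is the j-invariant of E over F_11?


Delta = -16(4 a^3 + 27 b^2) mod 11 = 3
-1728 * (4 a)^3 = -1728 * (4*7)^3 mod 11 = 4
j = 4 * 3^(-1) mod 11 = 5

j = 5 (mod 11)


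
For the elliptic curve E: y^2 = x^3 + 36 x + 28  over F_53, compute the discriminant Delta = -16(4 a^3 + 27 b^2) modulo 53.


4 a^3 + 27 b^2 = 4*36^3 + 27*28^2 = 186624 + 21168 = 207792
Delta = -16 * (207792) = -3324672
Delta mod 53 = 18

Delta = 18 (mod 53)


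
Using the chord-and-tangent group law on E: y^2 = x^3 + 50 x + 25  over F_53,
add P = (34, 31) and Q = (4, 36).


P != Q, so use the chord formula.
s = (y2 - y1) / (x2 - x1) = (5) / (23) mod 53 = 44
x3 = s^2 - x1 - x2 mod 53 = 44^2 - 34 - 4 = 43
y3 = s (x1 - x3) - y1 mod 53 = 44 * (34 - 43) - 31 = 50

P + Q = (43, 50)


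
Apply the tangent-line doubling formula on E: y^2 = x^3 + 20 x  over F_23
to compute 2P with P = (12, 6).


Doubling: s = (3 x1^2 + a) / (2 y1)
s = (3*12^2 + 20) / (2*6) mod 23 = 7
x3 = s^2 - 2 x1 mod 23 = 7^2 - 2*12 = 2
y3 = s (x1 - x3) - y1 mod 23 = 7 * (12 - 2) - 6 = 18

2P = (2, 18)


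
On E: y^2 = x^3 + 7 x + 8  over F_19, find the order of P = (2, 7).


Compute successive multiples of P until we hit O:
  1P = (2, 7)
  2P = (15, 12)
  3P = (18, 0)
  4P = (15, 7)
  5P = (2, 12)
  6P = O

ord(P) = 6


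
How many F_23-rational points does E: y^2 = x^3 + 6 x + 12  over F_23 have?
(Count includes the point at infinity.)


For each x in F_23, count y with y^2 = x^3 + 6 x + 12 mod 23:
  x = 0: RHS = 12, y in [9, 14]  -> 2 point(s)
  x = 2: RHS = 9, y in [3, 20]  -> 2 point(s)
  x = 4: RHS = 8, y in [10, 13]  -> 2 point(s)
  x = 5: RHS = 6, y in [11, 12]  -> 2 point(s)
  x = 7: RHS = 6, y in [11, 12]  -> 2 point(s)
  x = 9: RHS = 13, y in [6, 17]  -> 2 point(s)
  x = 11: RHS = 6, y in [11, 12]  -> 2 point(s)
  x = 12: RHS = 18, y in [8, 15]  -> 2 point(s)
  x = 15: RHS = 4, y in [2, 21]  -> 2 point(s)
  x = 16: RHS = 18, y in [8, 15]  -> 2 point(s)
  x = 17: RHS = 13, y in [6, 17]  -> 2 point(s)
  x = 18: RHS = 18, y in [8, 15]  -> 2 point(s)
  x = 19: RHS = 16, y in [4, 19]  -> 2 point(s)
  x = 20: RHS = 13, y in [6, 17]  -> 2 point(s)
Affine points: 28. Add the point at infinity: total = 29.

#E(F_23) = 29


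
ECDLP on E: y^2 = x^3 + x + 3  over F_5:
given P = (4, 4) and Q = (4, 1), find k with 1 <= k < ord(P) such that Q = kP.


Enumerate multiples of P until we hit Q = (4, 1):
  1P = (4, 4)
  2P = (1, 0)
  3P = (4, 1)
Match found at i = 3.

k = 3


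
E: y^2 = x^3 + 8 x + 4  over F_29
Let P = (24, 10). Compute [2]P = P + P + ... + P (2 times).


k = 2 = 10_2 (binary, LSB first: 01)
Double-and-add from P = (24, 10):
  bit 0 = 0: acc unchanged = O
  bit 1 = 1: acc = O + (17, 6) = (17, 6)

2P = (17, 6)


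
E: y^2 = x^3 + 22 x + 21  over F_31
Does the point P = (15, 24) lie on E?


Check whether y^2 = x^3 + 22 x + 21 (mod 31) for (x, y) = (15, 24).
LHS: y^2 = 24^2 mod 31 = 18
RHS: x^3 + 22 x + 21 = 15^3 + 22*15 + 21 mod 31 = 6
LHS != RHS

No, not on the curve


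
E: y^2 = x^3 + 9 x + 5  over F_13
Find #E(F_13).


For each x in F_13, count y with y^2 = x^3 + 9 x + 5 mod 13:
  x = 4: RHS = 1, y in [1, 12]  -> 2 point(s)
  x = 8: RHS = 4, y in [2, 11]  -> 2 point(s)
  x = 9: RHS = 9, y in [3, 10]  -> 2 point(s)
  x = 10: RHS = 3, y in [4, 9]  -> 2 point(s)
Affine points: 8. Add the point at infinity: total = 9.

#E(F_13) = 9


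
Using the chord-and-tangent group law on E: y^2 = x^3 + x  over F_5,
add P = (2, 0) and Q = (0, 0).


P != Q, so use the chord formula.
s = (y2 - y1) / (x2 - x1) = (0) / (3) mod 5 = 0
x3 = s^2 - x1 - x2 mod 5 = 0^2 - 2 - 0 = 3
y3 = s (x1 - x3) - y1 mod 5 = 0 * (2 - 3) - 0 = 0

P + Q = (3, 0)


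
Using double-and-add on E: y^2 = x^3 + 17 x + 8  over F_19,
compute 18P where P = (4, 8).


k = 18 = 10010_2 (binary, LSB first: 01001)
Double-and-add from P = (4, 8):
  bit 0 = 0: acc unchanged = O
  bit 1 = 1: acc = O + (16, 5) = (16, 5)
  bit 2 = 0: acc unchanged = (16, 5)
  bit 3 = 0: acc unchanged = (16, 5)
  bit 4 = 1: acc = (16, 5) + (14, 11) = (17, 17)

18P = (17, 17)


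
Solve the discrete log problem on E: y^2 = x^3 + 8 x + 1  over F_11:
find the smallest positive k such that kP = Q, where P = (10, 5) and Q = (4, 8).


Enumerate multiples of P until we hit Q = (4, 8):
  1P = (10, 5)
  2P = (2, 6)
  3P = (4, 8)
Match found at i = 3.

k = 3


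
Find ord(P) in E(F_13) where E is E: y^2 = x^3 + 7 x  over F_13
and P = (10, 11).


Compute successive multiples of P until we hit O:
  1P = (10, 11)
  2P = (10, 2)
  3P = O

ord(P) = 3


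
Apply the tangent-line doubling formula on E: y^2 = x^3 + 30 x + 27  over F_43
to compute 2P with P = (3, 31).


Doubling: s = (3 x1^2 + a) / (2 y1)
s = (3*3^2 + 30) / (2*31) mod 43 = 3
x3 = s^2 - 2 x1 mod 43 = 3^2 - 2*3 = 3
y3 = s (x1 - x3) - y1 mod 43 = 3 * (3 - 3) - 31 = 12

2P = (3, 12)


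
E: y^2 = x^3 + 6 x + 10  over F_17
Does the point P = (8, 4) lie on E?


Check whether y^2 = x^3 + 6 x + 10 (mod 17) for (x, y) = (8, 4).
LHS: y^2 = 4^2 mod 17 = 16
RHS: x^3 + 6 x + 10 = 8^3 + 6*8 + 10 mod 17 = 9
LHS != RHS

No, not on the curve


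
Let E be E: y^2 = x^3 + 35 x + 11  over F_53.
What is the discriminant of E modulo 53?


4 a^3 + 27 b^2 = 4*35^3 + 27*11^2 = 171500 + 3267 = 174767
Delta = -16 * (174767) = -2796272
Delta mod 53 = 8

Delta = 8 (mod 53)


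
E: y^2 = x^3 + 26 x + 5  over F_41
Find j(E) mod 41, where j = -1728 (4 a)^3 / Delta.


Delta = -16(4 a^3 + 27 b^2) mod 41 = 36
-1728 * (4 a)^3 = -1728 * (4*26)^3 mod 41 = 31
j = 31 * 36^(-1) mod 41 = 2

j = 2 (mod 41)


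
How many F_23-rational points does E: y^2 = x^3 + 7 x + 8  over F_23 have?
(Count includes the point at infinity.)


For each x in F_23, count y with y^2 = x^3 + 7 x + 8 mod 23:
  x = 0: RHS = 8, y in [10, 13]  -> 2 point(s)
  x = 1: RHS = 16, y in [4, 19]  -> 2 point(s)
  x = 4: RHS = 8, y in [10, 13]  -> 2 point(s)
  x = 6: RHS = 13, y in [6, 17]  -> 2 point(s)
  x = 7: RHS = 9, y in [3, 20]  -> 2 point(s)
  x = 8: RHS = 1, y in [1, 22]  -> 2 point(s)
  x = 9: RHS = 18, y in [8, 15]  -> 2 point(s)
  x = 11: RHS = 13, y in [6, 17]  -> 2 point(s)
  x = 12: RHS = 3, y in [7, 16]  -> 2 point(s)
  x = 17: RHS = 3, y in [7, 16]  -> 2 point(s)
  x = 18: RHS = 9, y in [3, 20]  -> 2 point(s)
  x = 19: RHS = 8, y in [10, 13]  -> 2 point(s)
  x = 20: RHS = 6, y in [11, 12]  -> 2 point(s)
  x = 21: RHS = 9, y in [3, 20]  -> 2 point(s)
  x = 22: RHS = 0, y in [0]  -> 1 point(s)
Affine points: 29. Add the point at infinity: total = 30.

#E(F_23) = 30


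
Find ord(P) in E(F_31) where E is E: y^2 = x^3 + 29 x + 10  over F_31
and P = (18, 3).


Compute successive multiples of P until we hit O:
  1P = (18, 3)
  2P = (5, 1)
  3P = (26, 22)
  4P = (28, 12)
  5P = (1, 3)
  6P = (12, 28)
  7P = (2, 13)
  8P = (8, 14)
  ... (continuing to 32P)
  32P = O

ord(P) = 32


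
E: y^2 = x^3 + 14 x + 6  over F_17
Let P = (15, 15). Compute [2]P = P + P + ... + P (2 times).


k = 2 = 10_2 (binary, LSB first: 01)
Double-and-add from P = (15, 15):
  bit 0 = 0: acc unchanged = O
  bit 1 = 1: acc = O + (8, 16) = (8, 16)

2P = (8, 16)


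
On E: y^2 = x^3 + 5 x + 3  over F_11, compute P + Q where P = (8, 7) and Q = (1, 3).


P != Q, so use the chord formula.
s = (y2 - y1) / (x2 - x1) = (7) / (4) mod 11 = 10
x3 = s^2 - x1 - x2 mod 11 = 10^2 - 8 - 1 = 3
y3 = s (x1 - x3) - y1 mod 11 = 10 * (8 - 3) - 7 = 10

P + Q = (3, 10)


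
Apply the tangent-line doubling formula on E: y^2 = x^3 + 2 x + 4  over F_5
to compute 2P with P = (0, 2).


Doubling: s = (3 x1^2 + a) / (2 y1)
s = (3*0^2 + 2) / (2*2) mod 5 = 3
x3 = s^2 - 2 x1 mod 5 = 3^2 - 2*0 = 4
y3 = s (x1 - x3) - y1 mod 5 = 3 * (0 - 4) - 2 = 1

2P = (4, 1)


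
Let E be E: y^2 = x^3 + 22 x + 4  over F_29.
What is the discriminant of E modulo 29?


4 a^3 + 27 b^2 = 4*22^3 + 27*4^2 = 42592 + 432 = 43024
Delta = -16 * (43024) = -688384
Delta mod 29 = 18

Delta = 18 (mod 29)


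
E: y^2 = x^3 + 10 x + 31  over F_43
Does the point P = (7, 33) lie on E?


Check whether y^2 = x^3 + 10 x + 31 (mod 43) for (x, y) = (7, 33).
LHS: y^2 = 33^2 mod 43 = 14
RHS: x^3 + 10 x + 31 = 7^3 + 10*7 + 31 mod 43 = 14
LHS = RHS

Yes, on the curve


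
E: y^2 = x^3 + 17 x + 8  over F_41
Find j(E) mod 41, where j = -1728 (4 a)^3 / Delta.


Delta = -16(4 a^3 + 27 b^2) mod 41 = 24
-1728 * (4 a)^3 = -1728 * (4*17)^3 mod 41 = 23
j = 23 * 24^(-1) mod 41 = 30

j = 30 (mod 41)


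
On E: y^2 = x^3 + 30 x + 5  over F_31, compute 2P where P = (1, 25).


Doubling: s = (3 x1^2 + a) / (2 y1)
s = (3*1^2 + 30) / (2*25) mod 31 = 5
x3 = s^2 - 2 x1 mod 31 = 5^2 - 2*1 = 23
y3 = s (x1 - x3) - y1 mod 31 = 5 * (1 - 23) - 25 = 20

2P = (23, 20)


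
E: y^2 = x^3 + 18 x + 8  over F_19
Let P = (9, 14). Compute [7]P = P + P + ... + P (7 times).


k = 7 = 111_2 (binary, LSB first: 111)
Double-and-add from P = (9, 14):
  bit 0 = 1: acc = O + (9, 14) = (9, 14)
  bit 1 = 1: acc = (9, 14) + (6, 16) = (15, 9)
  bit 2 = 1: acc = (15, 9) + (11, 13) = (13, 8)

7P = (13, 8)


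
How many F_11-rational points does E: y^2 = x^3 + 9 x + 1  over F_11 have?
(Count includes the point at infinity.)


For each x in F_11, count y with y^2 = x^3 + 9 x + 1 mod 11:
  x = 0: RHS = 1, y in [1, 10]  -> 2 point(s)
  x = 1: RHS = 0, y in [0]  -> 1 point(s)
  x = 2: RHS = 5, y in [4, 7]  -> 2 point(s)
  x = 3: RHS = 0, y in [0]  -> 1 point(s)
  x = 7: RHS = 0, y in [0]  -> 1 point(s)
Affine points: 7. Add the point at infinity: total = 8.

#E(F_11) = 8


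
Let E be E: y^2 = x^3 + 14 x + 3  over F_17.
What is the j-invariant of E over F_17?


Delta = -16(4 a^3 + 27 b^2) mod 17 = 16
-1728 * (4 a)^3 = -1728 * (4*14)^3 mod 17 = 2
j = 2 * 16^(-1) mod 17 = 15

j = 15 (mod 17)


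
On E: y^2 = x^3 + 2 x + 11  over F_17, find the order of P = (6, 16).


Compute successive multiples of P until we hit O:
  1P = (6, 16)
  2P = (4, 10)
  3P = (16, 5)
  4P = (11, 15)
  5P = (15, 13)
  6P = (15, 4)
  7P = (11, 2)
  8P = (16, 12)
  ... (continuing to 11P)
  11P = O

ord(P) = 11


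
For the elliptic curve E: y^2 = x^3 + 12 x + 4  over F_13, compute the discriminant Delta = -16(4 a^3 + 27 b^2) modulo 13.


4 a^3 + 27 b^2 = 4*12^3 + 27*4^2 = 6912 + 432 = 7344
Delta = -16 * (7344) = -117504
Delta mod 13 = 3

Delta = 3 (mod 13)


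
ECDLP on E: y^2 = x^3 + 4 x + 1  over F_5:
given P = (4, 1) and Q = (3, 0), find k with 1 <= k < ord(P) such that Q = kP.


Enumerate multiples of P until we hit Q = (3, 0):
  1P = (4, 1)
  2P = (3, 0)
Match found at i = 2.

k = 2
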